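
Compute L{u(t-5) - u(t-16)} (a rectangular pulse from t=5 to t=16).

L{u(t-a)} = e^(-as)/s. L{u(t-5) - u(t-16)} = (e^(-5s) - e^(-16s))/s

Final answer: (e^(-5s) - e^(-16s))/s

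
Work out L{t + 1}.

L{t + 1} = L{t} + L{1} = 1/s² + 1/s

Final answer: 1/s² + 1/s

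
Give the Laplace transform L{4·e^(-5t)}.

L{e^(at)} = 1/(s-a), so L{e^(-5t)} = 1/(s+5). Then L{4·e^(-5t)} = 4/(s+5)

Final answer: 4/(s+5)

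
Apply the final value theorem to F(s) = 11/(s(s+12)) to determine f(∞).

f(∞) = lim_{s→0} s·11/(s(s+12)) = lim_{s→0} 11/(s+12) = 11/12 = 11/12

Final answer: 11/12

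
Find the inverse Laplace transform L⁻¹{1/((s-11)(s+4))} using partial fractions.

Decompose: A/(s-11) + B/(s+4). A = 1/15, B = -1/15. f(t) = (e^(11t) - e^(-4t))/15

Final answer: (e^(11t) - e^(-4t))/15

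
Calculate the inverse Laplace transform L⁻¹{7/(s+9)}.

L⁻¹{1/(s-a)} = e^(at), so L⁻¹{1/(s+9)} = e^(-9t), and L⁻¹{7/(s+9)} = 7·e^(-9t)

Final answer: 7·e^(-9t)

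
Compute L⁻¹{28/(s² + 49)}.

This is the form c·a/(s² + a²) with a = 7, c = 4. L⁻¹ = 4·sin(7t)

Final answer: 4·sin(7t)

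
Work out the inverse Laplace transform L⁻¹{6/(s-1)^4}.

L⁻¹{n!/(s-a)^(n+1)} = t^n·e^(at), so L⁻¹{6/(s-1)^4} = t^3·e^t

Final answer: t^3·e^t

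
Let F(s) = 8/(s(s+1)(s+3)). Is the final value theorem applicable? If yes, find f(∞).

Poles of sF(s) = 8/((s+1)(s+3)) are at s = -1 and s = -3, both in the left half-plane. Theorem applies. f(∞) = lim_{s→0} sF(s) = 8/(1·3) = 8/3

Final answer: 8/3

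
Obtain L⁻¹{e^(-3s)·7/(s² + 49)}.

L⁻¹{7/(s² + 49)} = sin(7t). By the time shift theorem, L⁻¹{e^(-as)F(s)} = u(t-a)f(t-a) with a=3, so L⁻¹{e^(-3s)·7/(s² + 49)} = u(t-3)·sin(7(t-3))

Final answer: u(t-3)·sin(7(t-3))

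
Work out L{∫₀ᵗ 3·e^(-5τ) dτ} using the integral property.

L{∫₀ᵗ f(τ)dτ} = F(s)/s with F(s) = 3/(s+5), so L{∫₀ᵗ 3·e^(-5τ) dτ} = 3/(s(s+5))

Final answer: 3/(s(s+5))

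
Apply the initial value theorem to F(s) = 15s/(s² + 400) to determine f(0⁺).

f(0⁺) = lim_{s→∞} s·15s/(s² + 400) = lim_{s→∞} 15s²/(s² + 400) = 15

Final answer: 15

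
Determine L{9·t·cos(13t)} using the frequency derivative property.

L{cos(13t)} = s/(s² + 169). Derivative: d/ds[s/(s² + 169)] = [(s² + 169) - s·2s]/(s² + 169)² = (169 - s²)/(s² + 169)². So L{t·cos(13t)} = -F'(s) = (s² - 169)/(s² + 169)². Then L{9·t·cos(13t)} = 9·(s² - 169)/(s² + 169)²

Final answer: 9·(s² - 169)/(s² + 169)²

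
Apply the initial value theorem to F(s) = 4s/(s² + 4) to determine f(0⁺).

f(0⁺) = lim_{s→∞} s·4s/(s² + 4) = lim_{s→∞} 4s²/(s² + 4) = 4

Final answer: 4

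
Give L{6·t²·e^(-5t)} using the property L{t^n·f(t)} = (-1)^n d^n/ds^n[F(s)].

L{e^(-5t)} = 1/(s+5). d/ds[1/(s+5)] = -1/(s+5)². d²/ds²[1/(s+5)] = 2/(s+5)³. So L{t²·e^(-5t)} = (-1)² · 2/(s+5)³ = 2/(s+5)³. Then L{6·t²·e^(-5t)} = 6·2/(s+5)³ = 12/(s+5)³

Final answer: 12/(s+5)³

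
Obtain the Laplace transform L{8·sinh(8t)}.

L{sinh(ωt)} = ω/(s² - ω²), so L{sinh(8t)} = 8/(s² - 64). Then L{8·sinh(8t)} = 8·8/(s² - 64) = 64/(s² - 64)

Final answer: 64/(s² - 64)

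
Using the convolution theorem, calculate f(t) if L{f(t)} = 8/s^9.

8/s^9 = (8/s)·(1/s^8) = L{8}·L{t^7/5040}. By convolution, f(t) = 8*t^7/5040 = ∫₀ᵗ 8·τ^7/5040 dτ = 8·t^8/40320

Final answer: 8·t^8/40320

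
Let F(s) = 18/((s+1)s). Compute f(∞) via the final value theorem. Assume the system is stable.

f(∞) = lim_{s→0} sF(s) = lim_{s→0} 18/(s+1) = 18

Final answer: 18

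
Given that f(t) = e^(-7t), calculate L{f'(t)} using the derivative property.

f(0) = 1, F(s) = 1/(s+7). L{f'(t)} = s·F(s) - f(0) = s/(s+7) - 1 = (s - (s+7))/(s+7) = -7/(s+7)

Final answer: -7/(s+7)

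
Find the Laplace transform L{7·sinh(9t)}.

L{sinh(ωt)} = ω/(s² - ω²), so L{sinh(9t)} = 9/(s² - 81). Then L{7·sinh(9t)} = 7·9/(s² - 81) = 63/(s² - 81)

Final answer: 63/(s² - 81)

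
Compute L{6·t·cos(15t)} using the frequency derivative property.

L{cos(15t)} = s/(s² + 225). Derivative: d/ds[s/(s² + 225)] = [(s² + 225) - s·2s]/(s² + 225)² = (225 - s²)/(s² + 225)². So L{t·cos(15t)} = -F'(s) = (s² - 225)/(s² + 225)². Then L{6·t·cos(15t)} = 6·(s² - 225)/(s² + 225)²

Final answer: 6·(s² - 225)/(s² + 225)²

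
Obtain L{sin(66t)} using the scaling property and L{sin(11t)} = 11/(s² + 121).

Using L{f(at)} = (1/a)F(s/a) with a=6: L{sin(66t)} = (1/6) · 11/((s/6)² + 121) = (1/6) · 11·36/(s² + 4356) = 66/(s² + 4356)

Final answer: 66/(s² + 4356)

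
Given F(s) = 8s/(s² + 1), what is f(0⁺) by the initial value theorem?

f(0⁺) = lim_{s→∞} s·8s/(s² + 1) = lim_{s→∞} 8s²/(s² + 1) = 8

Final answer: 8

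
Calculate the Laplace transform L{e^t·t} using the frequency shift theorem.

L{e^(at)·t^n} = n!/(s-a)^(n+1), so L{e^t·t} = 1/(s-1)^2

Final answer: 1/(s-1)^2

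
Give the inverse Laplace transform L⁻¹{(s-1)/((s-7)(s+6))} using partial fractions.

Using partial fractions, f(t) = (6e^(7t) + 7e^(-6t))/13

Final answer: (6e^(7t) + 7e^(-6t))/13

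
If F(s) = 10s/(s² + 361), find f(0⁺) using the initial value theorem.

f(0⁺) = lim_{s→∞} s·10s/(s² + 361) = lim_{s→∞} 10s²/(s² + 361) = 10

Final answer: 10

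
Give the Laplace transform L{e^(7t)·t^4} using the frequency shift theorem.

L{e^(at)·t^n} = n!/(s-a)^(n+1), so L{e^(7t)·t^4} = 24/(s-7)^5

Final answer: 24/(s-7)^5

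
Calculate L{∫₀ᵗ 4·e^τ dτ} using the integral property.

L{∫₀ᵗ f(τ)dτ} = F(s)/s with F(s) = 4/(s-1), so L{∫₀ᵗ 4·e^τ dτ} = 4/(s(s-1))

Final answer: 4/(s(s-1))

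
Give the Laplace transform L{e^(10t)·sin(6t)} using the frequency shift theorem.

Frequency shift: L{e^(at)f(t)} = F(s-a). L{e^(10t)·sin(6t)} = 6/((s-10)² + 36)

Final answer: 6/((s-10)² + 36)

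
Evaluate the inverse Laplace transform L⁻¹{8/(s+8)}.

L⁻¹{1/(s-a)} = e^(at), so L⁻¹{1/(s+8)} = e^(-8t), and L⁻¹{8/(s+8)} = 8·e^(-8t)

Final answer: 8·e^(-8t)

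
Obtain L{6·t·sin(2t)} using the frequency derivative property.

L{sin(2t)} = 2/(s² + 4). By L{t·f(t)} = -F'(s): -d/ds[2/(s² + 4)] = -(2)·(-2s)/(s² + 4)² = 4s/(s² + 4)². Then L{6·t·sin(2t)} = 6·4s/(s² + 4)² = 24s/(s² + 4)²

Final answer: 24s/(s² + 4)²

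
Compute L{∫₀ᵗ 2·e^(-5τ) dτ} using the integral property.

L{∫₀ᵗ f(τ)dτ} = F(s)/s with F(s) = 2/(s+5), so L{∫₀ᵗ 2·e^(-5τ) dτ} = 2/(s(s+5))

Final answer: 2/(s(s+5))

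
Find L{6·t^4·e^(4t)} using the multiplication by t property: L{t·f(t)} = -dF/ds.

Using L{t^n·e^(at)} = n!/(s-a)^(n+1), L{t^4·e^(4t)} = 24/(s-4)^5, so L{6·t^4·e^(4t)} = 6·24/(s-4)^5 = 144/(s-4)^5

Final answer: 144/(s-4)^5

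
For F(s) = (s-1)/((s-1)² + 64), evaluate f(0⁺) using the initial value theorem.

f(0⁺) = lim_{s→∞} sF(s) = lim_{s→∞} s(s-1)/((s-1)² + 64) = 1

Final answer: 1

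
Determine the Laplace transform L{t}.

L{t^n} = n!/s^(n+1), so L{t} = 1/s^2

Final answer: 1/s^2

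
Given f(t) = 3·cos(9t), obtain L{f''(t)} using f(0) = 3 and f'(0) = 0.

F(s) = 3s/(s² + 81). L{f''(t)} = s²F(s) - sf(0) - f'(0) = 3s³/(s² + 81) - 3s = (3s³ - 3s(s² + 81))/(s² + 81) = -243s/(s² + 81)

Final answer: -243s/(s² + 81)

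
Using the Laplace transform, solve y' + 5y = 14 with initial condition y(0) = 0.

sY + 5Y = 14/s. Y = 14/(s(s+5)). Partial fractions: Y = 14/5/s - 14/5/(s+5)

Final answer: y(t) = 14/5(1 - e^(-5t))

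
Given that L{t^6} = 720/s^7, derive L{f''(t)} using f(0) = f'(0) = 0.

L{f''(t)} = s²F(s) - sf(0) - f'(0) = s²·720/s^7 - 0 - 0 = 720/s^5

Final answer: 720/s^5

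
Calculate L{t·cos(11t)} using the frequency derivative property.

L{cos(11t)} = s/(s² + 121). Derivative: d/ds[s/(s² + 121)] = [(s² + 121) - s·2s]/(s² + 121)² = (121 - s²)/(s² + 121)². So L{t·cos(11t)} = -F'(s) = (s² - 121)/(s² + 121)²

Final answer: (s² - 121)/(s² + 121)²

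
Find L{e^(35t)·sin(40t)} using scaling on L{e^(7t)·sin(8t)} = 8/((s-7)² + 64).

Scaling with a=5: L{e^(35t)·sin(40t)} = (1/5) · 8/((s/5-7)² + 64). Simplifying: 40/((s-35)² + 1600)

Final answer: 40/((s-35)² + 1600)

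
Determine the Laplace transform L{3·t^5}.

L{t^n} = n!/s^(n+1), so L{t^5} = 120/s^6. Then L{3·t^5} = 3·120/s^6 = 360/s^6

Final answer: 360/s^6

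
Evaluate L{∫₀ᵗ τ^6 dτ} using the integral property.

L{∫₀ᵗ f(τ)dτ} = F(s)/s with f(t) = t^6. F(s) = 720/s^7, so L{∫₀ᵗ τ^6 dτ} = (720/s^7)/s = 720/s^8. (Check: ∫₀ᵗ τ^6 dτ = t^7/7.)

Final answer: 720/s^8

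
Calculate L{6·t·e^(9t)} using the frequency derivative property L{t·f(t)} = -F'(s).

L{e^(9t)} = 1/(s-9). By frequency derivative: L{t·e^(9t)} = -d/ds[1/(s-9)] = -(-1)/(s-9)² = 1/(s-9)². Then L{6·t·e^(9t)} = 6·1/(s-9)² = 6/(s-9)²

Final answer: 6/(s-9)²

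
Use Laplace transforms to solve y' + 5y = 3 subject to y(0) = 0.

sY + 5Y = 3/s. Y = 3/(s(s+5)). Partial fractions: Y = 3/5/s - 3/5/(s+5)

Final answer: y(t) = 3/5(1 - e^(-5t))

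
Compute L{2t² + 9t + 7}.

L{2t² + 9t + 7} = 2·2/s³ + 9/s² + 7/s = 4/s³ + 9/s² + 7/s

Final answer: 4/s³ + 9/s² + 7/s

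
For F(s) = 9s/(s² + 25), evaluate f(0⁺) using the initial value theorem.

f(0⁺) = lim_{s→∞} s·9s/(s² + 25) = lim_{s→∞} 9s²/(s² + 25) = 9

Final answer: 9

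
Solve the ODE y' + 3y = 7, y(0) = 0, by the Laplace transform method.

sY + 3Y = 7/s. Y = 7/(s(s+3)). Partial fractions: Y = 7/3/s - 7/3/(s+3)

Final answer: y(t) = 7/3(1 - e^(-3t))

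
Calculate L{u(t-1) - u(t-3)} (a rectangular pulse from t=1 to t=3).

L{u(t-a)} = e^(-as)/s. L{u(t-1) - u(t-3)} = (e^(-s) - e^(-3s))/s

Final answer: (e^(-s) - e^(-3s))/s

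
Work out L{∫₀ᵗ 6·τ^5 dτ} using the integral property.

L{∫₀ᵗ f(τ)dτ} = F(s)/s with f(t) = 6t^5. F(s) = 720/s^6, so L{∫₀ᵗ 6·τ^5 dτ} = (720/s^6)/s = 720/s^7. (Check: ∫₀ᵗ 6·τ^5 dτ = 6t^6/6.)

Final answer: 720/s^7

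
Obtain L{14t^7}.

L{t^n} = n!/s^(n+1). So L{14t^7} = 14·7!/s^8 = 70560/s^8

Final answer: 70560/s^8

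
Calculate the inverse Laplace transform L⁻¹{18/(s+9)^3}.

L⁻¹{n!/(s-a)^(n+1)} = t^n·e^(at) with n=2, a=-9. So L⁻¹{2/(s+9)^3} = t^2·e^(-9t), and L⁻¹{18/(s+9)^3} = (18/2)·t^2·e^(-9t) = 9·t^2·e^(-9t)

Final answer: 9·t^2·e^(-9t)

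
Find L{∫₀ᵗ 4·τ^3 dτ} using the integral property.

L{∫₀ᵗ f(τ)dτ} = F(s)/s with f(t) = 4t^3. F(s) = 24/s^4, so L{∫₀ᵗ 4·τ^3 dτ} = (24/s^4)/s = 24/s^5. (Check: ∫₀ᵗ 4·τ^3 dτ = 4t^4/4.)

Final answer: 24/s^5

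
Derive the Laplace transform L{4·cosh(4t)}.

L{cosh(ωt)} = s/(s² - ω²), so L{cosh(4t)} = s/(s² - 16). Then L{4·cosh(4t)} = 4·s/(s² - 16) = 4s/(s² - 16)

Final answer: 4s/(s² - 16)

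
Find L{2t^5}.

L{t^n} = n!/s^(n+1). So L{2t^5} = 2·5!/s^6 = 240/s^6

Final answer: 240/s^6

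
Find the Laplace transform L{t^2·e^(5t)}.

L{t^n·e^(at)} = n!/(s-a)^(n+1), so L{t^2·e^(5t)} = 2/(s-5)^3

Final answer: 2/(s-5)^3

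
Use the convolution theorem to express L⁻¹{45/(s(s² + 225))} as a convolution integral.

45/(s(s² + 225)) = (1/s)·(45/(s² + 225)) = L{1}·L{3·sin(15t)}. So f(t) = 1*(3·sin(15t)) = ∫₀ᵗ 3·sin(15τ) dτ

Final answer: ∫₀ᵗ 3·sin(15τ) dτ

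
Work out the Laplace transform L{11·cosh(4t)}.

L{cosh(ωt)} = s/(s² - ω²), so L{cosh(4t)} = s/(s² - 16). Then L{11·cosh(4t)} = 11·s/(s² - 16) = 11s/(s² - 16)

Final answer: 11s/(s² - 16)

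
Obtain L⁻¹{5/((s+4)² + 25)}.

Form: b/((s-a)² + b²) → e^(at)sin(bt). With a=-4, b=5

Final answer: e^(-4t)·sin(5t)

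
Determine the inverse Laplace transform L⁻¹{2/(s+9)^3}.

L⁻¹{n!/(s-a)^(n+1)} = t^n·e^(at), so L⁻¹{2/(s+9)^3} = t^2·e^(-9t)

Final answer: t^2·e^(-9t)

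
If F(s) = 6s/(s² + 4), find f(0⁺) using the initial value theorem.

f(0⁺) = lim_{s→∞} s·6s/(s² + 4) = lim_{s→∞} 6s²/(s² + 4) = 6

Final answer: 6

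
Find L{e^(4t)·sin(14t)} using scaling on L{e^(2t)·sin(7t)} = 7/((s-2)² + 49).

Scaling with a=2: L{e^(4t)·sin(14t)} = (1/2) · 7/((s/2-2)² + 49). Simplifying: 14/((s-4)² + 196)

Final answer: 14/((s-4)² + 196)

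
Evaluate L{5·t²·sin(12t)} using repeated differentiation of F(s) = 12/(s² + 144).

F(s) = 12/(s² + 144). F'(s) = -24s/(s² + 144)². F''(s) = -24(144 - 3s²)/(s² + 144)³ = (72s² - 3456)/(s² + 144)³. So L{t²·sin(12t)} = (-1)² F''(s) = (72s² - 3456)/(s² + 144)³. Then L{5·t²·sin(12t)} = 5·(72s² - 3456)/(s² + 144)³ = (360s² - 17280)/(s² + 144)³

Final answer: (360s² - 17280)/(s² + 144)³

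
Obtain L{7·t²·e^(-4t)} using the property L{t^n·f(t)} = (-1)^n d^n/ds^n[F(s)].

L{e^(-4t)} = 1/(s+4). d/ds[1/(s+4)] = -1/(s+4)². d²/ds²[1/(s+4)] = 2/(s+4)³. So L{t²·e^(-4t)} = (-1)² · 2/(s+4)³ = 2/(s+4)³. Then L{7·t²·e^(-4t)} = 7·2/(s+4)³ = 14/(s+4)³

Final answer: 14/(s+4)³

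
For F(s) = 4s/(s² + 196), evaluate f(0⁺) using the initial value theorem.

f(0⁺) = lim_{s→∞} s·4s/(s² + 196) = lim_{s→∞} 4s²/(s² + 196) = 4

Final answer: 4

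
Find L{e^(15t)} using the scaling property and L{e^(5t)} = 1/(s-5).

Using L{f(at)} = (1/a)F(s/a) with a=3 and f(t) = e^(5t): L{e^(15t)} = (1/3) · 1/((s/3)-5) = (1/3) · 3/(s-15) = 1/(s-15)

Final answer: 1/(s-15)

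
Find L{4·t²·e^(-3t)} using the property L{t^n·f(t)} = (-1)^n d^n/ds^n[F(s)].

L{e^(-3t)} = 1/(s+3). d/ds[1/(s+3)] = -1/(s+3)². d²/ds²[1/(s+3)] = 2/(s+3)³. So L{t²·e^(-3t)} = (-1)² · 2/(s+3)³ = 2/(s+3)³. Then L{4·t²·e^(-3t)} = 4·2/(s+3)³ = 8/(s+3)³

Final answer: 8/(s+3)³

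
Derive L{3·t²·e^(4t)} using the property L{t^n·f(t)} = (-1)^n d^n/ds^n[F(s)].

L{e^(4t)} = 1/(s-4). d/ds[1/(s-4)] = -1/(s-4)². d²/ds²[1/(s-4)] = 2/(s-4)³. So L{t²·e^(4t)} = (-1)² · 2/(s-4)³ = 2/(s-4)³. Then L{3·t²·e^(4t)} = 3·2/(s-4)³ = 6/(s-4)³

Final answer: 6/(s-4)³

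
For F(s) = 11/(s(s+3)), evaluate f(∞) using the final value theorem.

f(∞) = lim_{s→0} s·11/(s(s+3)) = lim_{s→0} 11/(s+3) = 11/3 = 11/3

Final answer: 11/3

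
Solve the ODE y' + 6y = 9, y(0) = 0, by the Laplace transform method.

sY + 6Y = 9/s. Y = 9/(s(s+6)). Partial fractions: Y = 3/2/s - 3/2/(s+6)

Final answer: y(t) = 3/2(1 - e^(-6t))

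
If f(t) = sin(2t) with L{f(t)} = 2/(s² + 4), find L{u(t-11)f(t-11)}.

Time shift theorem: L{u(t-a)f(t-a)} = e^(-as)F(s). Here a=11, F(s) = 2/(s² + 4), so L{u(t-11)f(t-11)} = e^(-11s)·2/(s² + 4)

Final answer: e^(-11s)·2/(s² + 4)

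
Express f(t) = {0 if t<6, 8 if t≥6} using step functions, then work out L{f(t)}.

f(t) = 8·u(t-6). L{u(t-6)} = e^(-6s)/s, so L{f(t)} = 8·e^(-6s)/s

Final answer: 8·e^(-6s)/s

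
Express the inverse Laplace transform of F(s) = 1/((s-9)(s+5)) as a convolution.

1/((s-9)(s+5)) = (1/(s-9))·(1/(s+5)) = L{e^(9t)}·L{e^(-5t)}. So f(t) = e^(9t)*e^(-5t) = ∫₀ᵗ e^(9τ)·e^(-5(t-τ)) dτ

Final answer: ∫₀ᵗ e^(9τ)·e^(-5(t-τ)) dτ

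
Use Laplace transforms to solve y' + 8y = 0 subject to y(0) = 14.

L{y'} + 8L{y} = 0. sY - 14 + 8Y = 0. Y(s+8) = 14. Y = 14/(s+8)

Final answer: y(t) = 14e^(-8t)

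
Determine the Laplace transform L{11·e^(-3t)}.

L{e^(at)} = 1/(s-a), so L{e^(-3t)} = 1/(s+3). Then L{11·e^(-3t)} = 11/(s+3)

Final answer: 11/(s+3)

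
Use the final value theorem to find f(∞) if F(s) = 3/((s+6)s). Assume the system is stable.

f(∞) = lim_{s→0} sF(s) = lim_{s→0} 3/(s+6) = 1/2

Final answer: 1/2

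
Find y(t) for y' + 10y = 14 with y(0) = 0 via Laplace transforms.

sY + 10Y = 14/s. Y = 14/(s(s+10)). Partial fractions: Y = 7/5/s - 7/5/(s+10)

Final answer: y(t) = 7/5(1 - e^(-10t))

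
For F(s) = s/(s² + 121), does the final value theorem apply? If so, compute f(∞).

The final value theorem requires all poles of sF(s) in the left half-plane. sF(s) = s²/(s² + 121) has poles at s = ±11i (imaginary axis). Theorem does NOT apply (oscillatory system).

Final answer: Not applicable (oscillatory)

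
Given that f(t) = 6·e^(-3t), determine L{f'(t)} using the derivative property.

f(0) = 6, F(s) = 6/(s+3). L{f'(t)} = s·F(s) - f(0) = 6s/(s+3) - 6 = (6s - 6(s+3))/(s+3) = -18/(s+3)

Final answer: -18/(s+3)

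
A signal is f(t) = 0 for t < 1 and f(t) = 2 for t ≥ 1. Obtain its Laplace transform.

f(t) = 2·u(t-1). L{u(t-1)} = e^(-s)/s, so L{f(t)} = 2·e^(-s)/s

Final answer: 2·e^(-s)/s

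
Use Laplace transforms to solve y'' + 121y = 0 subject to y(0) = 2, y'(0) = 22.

L{y''} + 121L{y} = 0. s²Y - 2s - 22 + 121Y = 0. Y(s² + 121) = 2s + 22. Y = (2s + 22)/(s² + 121). Inverting: y(t) = 2cos(11t) + 2sin(11t)

Final answer: y(t) = 2cos(11t) + 2sin(11t)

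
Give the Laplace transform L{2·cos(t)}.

L{cos(ωt)} = s/(s² + ω²), so L{cos(t)} = s/(s² + 1). Then L{2·cos(t)} = 2·s/(s² + 1) = 2s/(s² + 1)

Final answer: 2s/(s² + 1)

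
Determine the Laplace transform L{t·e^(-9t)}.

L{t^n·e^(at)} = n!/(s-a)^(n+1), so L{t·e^(-9t)} = 1/(s+9)^2

Final answer: 1/(s+9)^2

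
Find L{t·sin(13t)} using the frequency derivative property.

L{sin(13t)} = 13/(s² + 169). By L{t·f(t)} = -F'(s): -d/ds[13/(s² + 169)] = -(13)·(-2s)/(s² + 169)² = 26s/(s² + 169)²

Final answer: 26s/(s² + 169)²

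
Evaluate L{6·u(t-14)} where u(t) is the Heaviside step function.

L{u(t-a)} = e^(-as)/s. Here a=14, so L{u(t-14)} = e^(-14s)/s, and L{6·u(t-14)} = 6·e^(-14s)/s

Final answer: 6·e^(-14s)/s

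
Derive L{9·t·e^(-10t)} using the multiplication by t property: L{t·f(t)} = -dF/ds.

Using L{t^n·e^(at)} = n!/(s-a)^(n+1), L{t·e^(-10t)} = 1/(s+10)^2, so L{9·t·e^(-10t)} = 9·1/(s+10)^2 = 9/(s+10)^2

Final answer: 9/(s+10)^2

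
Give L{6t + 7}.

L{6t + 7} = 6·L{t} + 7·L{1} = 6/s² + 7/s

Final answer: 6/s² + 7/s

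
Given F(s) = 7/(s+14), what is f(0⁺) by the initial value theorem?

f(0⁺) = lim_{s→∞} s·7/(s+14) = lim_{s→∞} 7s/(s+14) = 7

Final answer: 7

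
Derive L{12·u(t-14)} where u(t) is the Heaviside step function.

L{u(t-a)} = e^(-as)/s. Here a=14, so L{u(t-14)} = e^(-14s)/s, and L{12·u(t-14)} = 12·e^(-14s)/s

Final answer: 12·e^(-14s)/s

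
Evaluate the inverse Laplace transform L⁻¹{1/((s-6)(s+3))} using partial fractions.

Decompose: A/(s-6) + B/(s+3). A = 1/9, B = -1/9. f(t) = (e^(6t) - e^(-3t))/9

Final answer: (e^(6t) - e^(-3t))/9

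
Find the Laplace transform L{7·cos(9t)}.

L{cos(ωt)} = s/(s² + ω²), so L{cos(9t)} = s/(s² + 81). Then L{7·cos(9t)} = 7·s/(s² + 81) = 7s/(s² + 81)

Final answer: 7s/(s² + 81)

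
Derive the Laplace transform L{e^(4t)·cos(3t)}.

L{e^(at)·cos(ωt)} = (s-a)/((s-a)² + ω²), so L{e^(4t)·cos(3t)} = (s-4)/((s-4)² + 9)

Final answer: (s-4)/((s-4)² + 9)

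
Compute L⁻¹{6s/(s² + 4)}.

This is the form c·s/(s² + a²) with a = 2, c = 6. L⁻¹ = 6·cos(2t)

Final answer: 6·cos(2t)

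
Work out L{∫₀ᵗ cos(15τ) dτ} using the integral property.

L{∫₀ᵗ f(τ)dτ} = F(s)/s with F(s) = s/(s² + 225), so the result is (s/(s² + 225))/s = 1/(s² + 225)

Final answer: 1/(s² + 225)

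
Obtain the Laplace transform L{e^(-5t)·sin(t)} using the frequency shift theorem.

Frequency shift: L{e^(at)f(t)} = F(s-a). L{e^(-5t)·sin(t)} = 1/((s+5)² + 1)

Final answer: 1/((s+5)² + 1)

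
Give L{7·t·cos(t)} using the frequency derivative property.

L{cos(t)} = s/(s² + 1). Derivative: d/ds[s/(s² + 1)] = [(s² + 1) - s·2s]/(s² + 1)² = (1 - s²)/(s² + 1)². So L{t·cos(t)} = -F'(s) = (s² - 1)/(s² + 1)². Then L{7·t·cos(t)} = 7·(s² - 1)/(s² + 1)²

Final answer: 7·(s² - 1)/(s² + 1)²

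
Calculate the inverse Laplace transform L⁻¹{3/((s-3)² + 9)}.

Using frequency shift, L⁻¹{3/((s-3)² + 9)} = e^(3t)·sin(3t)

Final answer: e^(3t)·sin(3t)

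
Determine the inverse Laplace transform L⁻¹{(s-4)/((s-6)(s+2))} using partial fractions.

Using partial fractions, f(t) = (2e^(6t) + 6e^(-2t))/8

Final answer: (2e^(6t) + 6e^(-2t))/8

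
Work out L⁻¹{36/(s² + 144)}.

This is the form c·a/(s² + a²) with a = 12, c = 3. L⁻¹ = 3·sin(12t)

Final answer: 3·sin(12t)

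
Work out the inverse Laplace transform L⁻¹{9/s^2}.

L⁻¹{n!/s^(n+1)} = t^n with n=1. So L⁻¹{1/s^2} = t, and L⁻¹{9/s^2} = (9/1)·t = 9·t

Final answer: 9·t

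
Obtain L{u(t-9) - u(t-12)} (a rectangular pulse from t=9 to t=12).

L{u(t-a)} = e^(-as)/s. L{u(t-9) - u(t-12)} = (e^(-9s) - e^(-12s))/s

Final answer: (e^(-9s) - e^(-12s))/s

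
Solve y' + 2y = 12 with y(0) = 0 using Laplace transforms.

sY + 2Y = 12/s. Y = 12/(s(s+2)). Partial fractions: Y = 6/s - 6/(s+2)

Final answer: y(t) = 6(1 - e^(-2t))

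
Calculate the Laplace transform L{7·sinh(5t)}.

L{sinh(ωt)} = ω/(s² - ω²), so L{sinh(5t)} = 5/(s² - 25). Then L{7·sinh(5t)} = 7·5/(s² - 25) = 35/(s² - 25)

Final answer: 35/(s² - 25)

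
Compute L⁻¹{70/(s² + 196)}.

This is the form c·a/(s² + a²) with a = 14, c = 5. L⁻¹ = 5·sin(14t)

Final answer: 5·sin(14t)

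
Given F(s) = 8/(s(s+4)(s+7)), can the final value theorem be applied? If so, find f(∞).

Poles of sF(s) = 8/((s+4)(s+7)) are at s = -4 and s = -7, both in the left half-plane. Theorem applies. f(∞) = lim_{s→0} sF(s) = 8/(4·7) = 2/7

Final answer: 2/7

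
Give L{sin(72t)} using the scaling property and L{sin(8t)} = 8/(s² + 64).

Using L{f(at)} = (1/a)F(s/a) with a=9: L{sin(72t)} = (1/9) · 8/((s/9)² + 64) = (1/9) · 8·81/(s² + 5184) = 72/(s² + 5184)

Final answer: 72/(s² + 5184)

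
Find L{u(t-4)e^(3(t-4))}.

u(t-a)f(t-a) with f(t)=e^(3t). L{e^(3t)} = 1/(s-3). By time shift: e^(-4s)/(s-3)

Final answer: e^(-4s)/(s-3)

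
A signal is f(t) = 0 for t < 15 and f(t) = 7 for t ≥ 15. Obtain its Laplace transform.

f(t) = 7·u(t-15). L{u(t-15)} = e^(-15s)/s, so L{f(t)} = 7·e^(-15s)/s

Final answer: 7·e^(-15s)/s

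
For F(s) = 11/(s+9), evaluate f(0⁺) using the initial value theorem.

f(0⁺) = lim_{s→∞} s·11/(s+9) = lim_{s→∞} 11s/(s+9) = 11

Final answer: 11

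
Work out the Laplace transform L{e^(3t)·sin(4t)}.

L{e^(at)·sin(ωt)} = ω/((s-a)² + ω²), so L{e^(3t)·sin(4t)} = 4/((s-3)² + 16)

Final answer: 4/((s-3)² + 16)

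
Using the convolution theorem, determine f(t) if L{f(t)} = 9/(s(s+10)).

9/(s(s+10)) = (9/s)·(1/(s+10)) = L{9}·L{e^(-10t)}. By convolution, f(t) = 9*e^(-10t) = ∫₀ᵗ 9·e^(-10τ) dτ = 9·(1 - e^(-10t))/10

Final answer: 9·(1 - e^(-10t))/10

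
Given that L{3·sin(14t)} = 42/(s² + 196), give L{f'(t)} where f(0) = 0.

L{f'(t)} = s·F(s) - f(0) = s·42/(s² + 196) - 0 = 42s/(s² + 196)

Final answer: 42s/(s² + 196)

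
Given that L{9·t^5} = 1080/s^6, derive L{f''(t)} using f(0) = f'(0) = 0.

L{f''(t)} = s²F(s) - sf(0) - f'(0) = s²·1080/s^6 - 0 - 0 = 1080/s^4

Final answer: 1080/s^4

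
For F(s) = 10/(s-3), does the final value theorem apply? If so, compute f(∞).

sF(s) = 10s/(s-3) has a pole at s = 3 in the right half-plane. Theorem does NOT apply (unstable system; f(t) = 10·e^(3t) grows without bound).

Final answer: Not applicable (unstable)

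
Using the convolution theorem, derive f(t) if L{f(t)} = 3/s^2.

3/s^2 = (3/s)·(1/s) = L{3}·L{1}. By convolution, f(t) = 3*1 = ∫₀ᵗ 3·1 dτ = 3·t

Final answer: 3·t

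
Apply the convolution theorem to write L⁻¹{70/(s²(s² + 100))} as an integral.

70/(s²(s² + 100)) = (1/s²)·(70/(s² + 100)) = L{t}·L{7·sin(10t)}. So f(t) = t*(7·sin(10t)) = ∫₀ᵗ 7τ·sin(10(t-τ)) dτ

Final answer: ∫₀ᵗ 7τ·sin(10(t-τ)) dτ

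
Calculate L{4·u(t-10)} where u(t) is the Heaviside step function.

L{u(t-a)} = e^(-as)/s. Here a=10, so L{u(t-10)} = e^(-10s)/s, and L{4·u(t-10)} = 4·e^(-10s)/s

Final answer: 4·e^(-10s)/s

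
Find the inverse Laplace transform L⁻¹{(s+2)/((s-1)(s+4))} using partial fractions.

Using partial fractions, f(t) = (3e^t + 2e^(-4t))/5

Final answer: (3e^t + 2e^(-4t))/5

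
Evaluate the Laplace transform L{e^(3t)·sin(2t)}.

L{e^(at)·sin(ωt)} = ω/((s-a)² + ω²), so L{e^(3t)·sin(2t)} = 2/((s-3)² + 4)

Final answer: 2/((s-3)² + 4)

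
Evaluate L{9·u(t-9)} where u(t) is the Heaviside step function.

L{u(t-a)} = e^(-as)/s. Here a=9, so L{u(t-9)} = e^(-9s)/s, and L{9·u(t-9)} = 9·e^(-9s)/s

Final answer: 9·e^(-9s)/s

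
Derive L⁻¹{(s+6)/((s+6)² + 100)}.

Using frequency shift: L⁻¹{(s-a)/((s-a)² + b²)} = e^(at)cos(bt). Here a=-6, b=10

Final answer: e^(-6t)·cos(10t)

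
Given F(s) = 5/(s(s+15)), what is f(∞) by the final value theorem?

f(∞) = lim_{s→0} s·5/(s(s+15)) = lim_{s→0} 5/(s+15) = 5/15 = 1/3

Final answer: 1/3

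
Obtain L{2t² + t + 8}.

L{2t² + t + 8} = 2·2/s³ + 1/s² + 8/s = 4/s³ + 1/s² + 8/s

Final answer: 4/s³ + 1/s² + 8/s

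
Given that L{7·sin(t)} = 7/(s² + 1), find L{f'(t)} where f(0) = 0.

L{f'(t)} = s·F(s) - f(0) = s·7/(s² + 1) - 0 = 7s/(s² + 1)

Final answer: 7s/(s² + 1)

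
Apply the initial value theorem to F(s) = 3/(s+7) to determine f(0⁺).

f(0⁺) = lim_{s→∞} s·3/(s+7) = lim_{s→∞} 3s/(s+7) = 3

Final answer: 3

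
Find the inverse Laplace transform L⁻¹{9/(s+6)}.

L⁻¹{1/(s-a)} = e^(at), so L⁻¹{1/(s+6)} = e^(-6t), and L⁻¹{9/(s+6)} = 9·e^(-6t)

Final answer: 9·e^(-6t)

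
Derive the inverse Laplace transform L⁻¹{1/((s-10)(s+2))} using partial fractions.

Decompose: A/(s-10) + B/(s+2). A = 1/12, B = -1/12. f(t) = (e^(10t) - e^(-2t))/12

Final answer: (e^(10t) - e^(-2t))/12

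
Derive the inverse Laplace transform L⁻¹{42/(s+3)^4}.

L⁻¹{n!/(s-a)^(n+1)} = t^n·e^(at) with n=3, a=-3. So L⁻¹{6/(s+3)^4} = t^3·e^(-3t), and L⁻¹{42/(s+3)^4} = (42/6)·t^3·e^(-3t) = 7·t^3·e^(-3t)

Final answer: 7·t^3·e^(-3t)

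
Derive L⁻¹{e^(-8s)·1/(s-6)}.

L⁻¹{1/(s-6)} = e^(6t). By the time shift theorem, L⁻¹{e^(-as)F(s)} = u(t-a)f(t-a) with a=8, so L⁻¹{e^(-8s)·1/(s-6)} = u(t-8)·e^(6(t-8))

Final answer: u(t-8)·e^(6(t-8))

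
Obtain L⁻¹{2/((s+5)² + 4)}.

Form: b/((s-a)² + b²) → e^(at)sin(bt). With a=-5, b=2

Final answer: e^(-5t)·sin(2t)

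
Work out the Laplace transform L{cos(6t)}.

L{cos(ωt)} = s/(s² + ω²), so L{cos(6t)} = s/(s² + 36)

Final answer: s/(s² + 36)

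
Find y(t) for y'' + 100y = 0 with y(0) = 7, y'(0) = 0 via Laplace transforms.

L{y''} + 100L{y} = 0. s²Y - 7s - 0 + 100Y = 0. Y(s² + 100) = 7s. Y = (7s)/(s² + 100). Inverting: y(t) = 7cos(10t)

Final answer: y(t) = 7cos(10t)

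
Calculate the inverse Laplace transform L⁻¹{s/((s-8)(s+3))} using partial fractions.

Using partial fractions, f(t) = (8e^(8t) + 3e^(-3t))/11

Final answer: (8e^(8t) + 3e^(-3t))/11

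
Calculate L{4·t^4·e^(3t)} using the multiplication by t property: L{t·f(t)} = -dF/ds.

Using L{t^n·e^(at)} = n!/(s-a)^(n+1), L{t^4·e^(3t)} = 24/(s-3)^5, so L{4·t^4·e^(3t)} = 4·24/(s-3)^5 = 96/(s-3)^5

Final answer: 96/(s-3)^5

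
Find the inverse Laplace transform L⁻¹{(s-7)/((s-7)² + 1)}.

Using frequency shift, L⁻¹{(s-7)/((s-7)² + 1)} = e^(7t)·cos(t)

Final answer: e^(7t)·cos(t)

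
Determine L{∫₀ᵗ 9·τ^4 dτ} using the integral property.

L{∫₀ᵗ f(τ)dτ} = F(s)/s with f(t) = 9t^4. F(s) = 216/s^5, so L{∫₀ᵗ 9·τ^4 dτ} = (216/s^5)/s = 216/s^6. (Check: ∫₀ᵗ 9·τ^4 dτ = 9t^5/5.)

Final answer: 216/s^6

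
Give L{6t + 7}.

L{6t + 7} = 6·L{t} + 7·L{1} = 6/s² + 7/s

Final answer: 6/s² + 7/s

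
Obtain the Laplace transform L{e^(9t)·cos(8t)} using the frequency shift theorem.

Frequency shift: L{e^(at)f(t)} = F(s-a). L{e^(9t)·cos(8t)} = (s-9)/((s-9)² + 64)

Final answer: (s-9)/((s-9)² + 64)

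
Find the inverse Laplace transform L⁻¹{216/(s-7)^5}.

L⁻¹{n!/(s-a)^(n+1)} = t^n·e^(at) with n=4, a=7. So L⁻¹{24/(s-7)^5} = t^4·e^(7t), and L⁻¹{216/(s-7)^5} = (216/24)·t^4·e^(7t) = 9·t^4·e^(7t)

Final answer: 9·t^4·e^(7t)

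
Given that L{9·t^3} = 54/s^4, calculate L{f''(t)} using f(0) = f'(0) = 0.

L{f''(t)} = s²F(s) - sf(0) - f'(0) = s²·54/s^4 - 0 - 0 = 54/s^2

Final answer: 54/s^2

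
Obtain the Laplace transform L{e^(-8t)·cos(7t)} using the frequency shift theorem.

Frequency shift: L{e^(at)f(t)} = F(s-a). L{e^(-8t)·cos(7t)} = (s+8)/((s+8)² + 49)

Final answer: (s+8)/((s+8)² + 49)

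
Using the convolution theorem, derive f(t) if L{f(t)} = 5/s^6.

5/s^6 = (5/s)·(1/s^5) = L{5}·L{t^4/24}. By convolution, f(t) = 5*t^4/24 = ∫₀ᵗ 5·τ^4/24 dτ = 5·t^5/120

Final answer: 5·t^5/120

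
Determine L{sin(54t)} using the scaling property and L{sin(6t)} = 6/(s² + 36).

Using L{f(at)} = (1/a)F(s/a) with a=9: L{sin(54t)} = (1/9) · 6/((s/9)² + 36) = (1/9) · 6·81/(s² + 2916) = 54/(s² + 2916)

Final answer: 54/(s² + 2916)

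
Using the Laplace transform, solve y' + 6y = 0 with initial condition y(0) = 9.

L{y'} + 6L{y} = 0. sY - 9 + 6Y = 0. Y(s+6) = 9. Y = 9/(s+6)

Final answer: y(t) = 9e^(-6t)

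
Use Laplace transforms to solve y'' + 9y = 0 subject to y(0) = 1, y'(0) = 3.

L{y''} + 9L{y} = 0. s²Y - s - 3 + 9Y = 0. Y(s² + 9) = s + 3. Y = (s + 3)/(s² + 9). Inverting: y(t) = cos(3t) + sin(3t)

Final answer: y(t) = cos(3t) + sin(3t)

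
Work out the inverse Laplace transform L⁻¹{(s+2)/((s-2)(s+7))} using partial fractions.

Using partial fractions, f(t) = (4e^(2t) + 5e^(-7t))/9

Final answer: (4e^(2t) + 5e^(-7t))/9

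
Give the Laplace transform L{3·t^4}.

L{t^n} = n!/s^(n+1), so L{t^4} = 24/s^5. Then L{3·t^4} = 3·24/s^5 = 72/s^5

Final answer: 72/s^5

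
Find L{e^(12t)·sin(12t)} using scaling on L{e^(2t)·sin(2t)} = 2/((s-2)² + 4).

Scaling with a=6: L{e^(12t)·sin(12t)} = (1/6) · 2/((s/6-2)² + 4). Simplifying: 12/((s-12)² + 144)

Final answer: 12/((s-12)² + 144)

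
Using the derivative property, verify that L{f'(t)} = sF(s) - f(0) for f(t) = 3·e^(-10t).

f'(t) = -30e^(-10t). Direct: L{f'(t)} = -30/(s+10). Property: s·3/(s+10) - 3 = (3s - 3(s+10))/(s+10) = -30/(s+10). ✓

Final answer: -30/(s+10)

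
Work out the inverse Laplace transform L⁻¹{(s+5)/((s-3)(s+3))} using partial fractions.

Using partial fractions, f(t) = (8e^(3t) - 2e^(-3t))/6

Final answer: (8e^(3t) - 2e^(-3t))/6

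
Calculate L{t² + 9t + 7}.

L{t² + 9t + 7} = 2/s³ + 9/s² + 7/s = 2/s³ + 9/s² + 7/s

Final answer: 2/s³ + 9/s² + 7/s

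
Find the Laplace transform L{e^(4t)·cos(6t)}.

L{e^(at)·cos(ωt)} = (s-a)/((s-a)² + ω²), so L{e^(4t)·cos(6t)} = (s-4)/((s-4)² + 36)

Final answer: (s-4)/((s-4)² + 36)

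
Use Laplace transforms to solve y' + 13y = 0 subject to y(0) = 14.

L{y'} + 13L{y} = 0. sY - 14 + 13Y = 0. Y(s+13) = 14. Y = 14/(s+13)

Final answer: y(t) = 14e^(-13t)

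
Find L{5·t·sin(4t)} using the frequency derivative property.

L{sin(4t)} = 4/(s² + 16). By L{t·f(t)} = -F'(s): -d/ds[4/(s² + 16)] = -(4)·(-2s)/(s² + 16)² = 8s/(s² + 16)². Then L{5·t·sin(4t)} = 5·8s/(s² + 16)² = 40s/(s² + 16)²

Final answer: 40s/(s² + 16)²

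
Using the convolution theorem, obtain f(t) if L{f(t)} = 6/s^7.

6/s^7 = (6/s)·(1/s^6) = L{6}·L{t^5/120}. By convolution, f(t) = 6*t^5/120 = ∫₀ᵗ 6·τ^5/120 dτ = 6·t^6/720

Final answer: 6·t^6/720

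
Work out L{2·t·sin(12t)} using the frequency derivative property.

L{sin(12t)} = 12/(s² + 144). By L{t·f(t)} = -F'(s): -d/ds[12/(s² + 144)] = -(12)·(-2s)/(s² + 144)² = 24s/(s² + 144)². Then L{2·t·sin(12t)} = 2·24s/(s² + 144)² = 48s/(s² + 144)²

Final answer: 48s/(s² + 144)²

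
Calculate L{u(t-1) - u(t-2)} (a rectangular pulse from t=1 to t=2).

L{u(t-a)} = e^(-as)/s. L{u(t-1) - u(t-2)} = (e^(-s) - e^(-2s))/s

Final answer: (e^(-s) - e^(-2s))/s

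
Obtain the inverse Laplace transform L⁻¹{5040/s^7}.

L⁻¹{n!/s^(n+1)} = t^n with n=6. So L⁻¹{720/s^7} = t^6, and L⁻¹{5040/s^7} = (5040/720)·t^6 = 7·t^6

Final answer: 7·t^6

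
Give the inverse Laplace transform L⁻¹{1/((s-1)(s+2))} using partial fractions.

Decompose: A/(s-1) + B/(s+2). A = 1/3, B = -1/3. f(t) = (e^t - e^(-2t))/3

Final answer: (e^t - e^(-2t))/3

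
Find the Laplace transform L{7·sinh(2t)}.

L{sinh(ωt)} = ω/(s² - ω²), so L{sinh(2t)} = 2/(s² - 4). Then L{7·sinh(2t)} = 7·2/(s² - 4) = 14/(s² - 4)

Final answer: 14/(s² - 4)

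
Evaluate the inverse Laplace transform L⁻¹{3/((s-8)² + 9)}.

Using frequency shift, L⁻¹{3/((s-8)² + 9)} = e^(8t)·sin(3t)

Final answer: e^(8t)·sin(3t)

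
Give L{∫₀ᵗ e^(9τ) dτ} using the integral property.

L{∫₀ᵗ f(τ)dτ} = F(s)/s with F(s) = 1/(s-9), so L{∫₀ᵗ e^(9τ) dτ} = 1/(s(s-9))

Final answer: 1/(s(s-9))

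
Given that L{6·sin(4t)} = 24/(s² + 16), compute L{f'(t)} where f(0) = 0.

L{f'(t)} = s·F(s) - f(0) = s·24/(s² + 16) - 0 = 24s/(s² + 16)

Final answer: 24s/(s² + 16)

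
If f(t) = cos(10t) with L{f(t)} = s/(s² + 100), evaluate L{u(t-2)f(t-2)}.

Time shift theorem: L{u(t-a)f(t-a)} = e^(-as)F(s). Here a=2, F(s) = s/(s² + 100), so L{u(t-2)f(t-2)} = e^(-2s)·s/(s² + 100)

Final answer: e^(-2s)·s/(s² + 100)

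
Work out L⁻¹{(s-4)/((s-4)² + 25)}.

Using frequency shift: L⁻¹{(s-a)/((s-a)² + b²)} = e^(at)cos(bt). Here a=4, b=5

Final answer: e^(4t)·cos(5t)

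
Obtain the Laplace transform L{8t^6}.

L{8t^6} = 8 · L{t^6} = 8 · 720/s^7 = 5760/s^7

Final answer: 5760/s^7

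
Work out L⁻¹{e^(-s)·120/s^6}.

L⁻¹{120/s^6} = t^5. By the time shift theorem, L⁻¹{e^(-as)F(s)} = u(t-a)f(t-a) with a=1, so L⁻¹{e^(-s)·120/s^6} = u(t-1)·(t-1)^5

Final answer: u(t-1)·(t-1)^5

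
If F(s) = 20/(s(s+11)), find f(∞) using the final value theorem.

f(∞) = lim_{s→0} s·20/(s(s+11)) = lim_{s→0} 20/(s+11) = 20/11 = 20/11

Final answer: 20/11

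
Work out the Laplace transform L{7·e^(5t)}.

L{e^(at)} = 1/(s-a), so L{e^(5t)} = 1/(s-5). Then L{7·e^(5t)} = 7/(s-5)

Final answer: 7/(s-5)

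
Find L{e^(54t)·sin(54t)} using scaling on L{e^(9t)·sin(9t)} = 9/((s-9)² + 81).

Scaling with a=6: L{e^(54t)·sin(54t)} = (1/6) · 9/((s/6-9)² + 81). Simplifying: 54/((s-54)² + 2916)

Final answer: 54/((s-54)² + 2916)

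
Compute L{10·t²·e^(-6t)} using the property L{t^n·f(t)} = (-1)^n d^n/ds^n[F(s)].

L{e^(-6t)} = 1/(s+6). d/ds[1/(s+6)] = -1/(s+6)². d²/ds²[1/(s+6)] = 2/(s+6)³. So L{t²·e^(-6t)} = (-1)² · 2/(s+6)³ = 2/(s+6)³. Then L{10·t²·e^(-6t)} = 10·2/(s+6)³ = 20/(s+6)³

Final answer: 20/(s+6)³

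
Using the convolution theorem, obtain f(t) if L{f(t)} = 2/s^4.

2/s^4 = (2/s)·(1/s^3) = L{2}·L{t^2/2}. By convolution, f(t) = 2*t^2/2 = ∫₀ᵗ 2·τ^2/2 dτ = 2·t^3/6

Final answer: 2·t^3/6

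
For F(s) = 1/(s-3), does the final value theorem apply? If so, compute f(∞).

sF(s) = s/(s-3) has a pole at s = 3 in the right half-plane. Theorem does NOT apply (unstable system; f(t) = e^(3t) grows without bound).

Final answer: Not applicable (unstable)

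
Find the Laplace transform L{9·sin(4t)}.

L{sin(ωt)} = ω/(s² + ω²), so L{sin(4t)} = 4/(s² + 16). Then L{9·sin(4t)} = 9·4/(s² + 16) = 36/(s² + 16)

Final answer: 36/(s² + 16)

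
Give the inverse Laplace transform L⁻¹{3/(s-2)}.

L⁻¹{1/(s-a)} = e^(at), so L⁻¹{1/(s-2)} = e^(2t), and L⁻¹{3/(s-2)} = 3·e^(2t)

Final answer: 3·e^(2t)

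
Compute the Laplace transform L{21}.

L{21} = 21 · L{1} = 21/s

Final answer: 21/s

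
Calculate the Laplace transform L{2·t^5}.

L{t^n} = n!/s^(n+1), so L{t^5} = 120/s^6. Then L{2·t^5} = 2·120/s^6 = 240/s^6

Final answer: 240/s^6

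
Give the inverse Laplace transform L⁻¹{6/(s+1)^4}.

L⁻¹{n!/(s-a)^(n+1)} = t^n·e^(at), so L⁻¹{6/(s+1)^4} = t^3·e^(-t)

Final answer: t^3·e^(-t)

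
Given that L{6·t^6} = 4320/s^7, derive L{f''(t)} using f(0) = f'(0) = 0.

L{f''(t)} = s²F(s) - sf(0) - f'(0) = s²·4320/s^7 - 0 - 0 = 4320/s^5

Final answer: 4320/s^5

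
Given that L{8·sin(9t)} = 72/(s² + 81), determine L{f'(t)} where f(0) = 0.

L{f'(t)} = s·F(s) - f(0) = s·72/(s² + 81) - 0 = 72s/(s² + 81)

Final answer: 72s/(s² + 81)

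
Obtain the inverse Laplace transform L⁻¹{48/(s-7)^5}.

L⁻¹{n!/(s-a)^(n+1)} = t^n·e^(at) with n=4, a=7. So L⁻¹{24/(s-7)^5} = t^4·e^(7t), and L⁻¹{48/(s-7)^5} = (48/24)·t^4·e^(7t) = 2·t^4·e^(7t)

Final answer: 2·t^4·e^(7t)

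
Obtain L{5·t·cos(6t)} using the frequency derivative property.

L{cos(6t)} = s/(s² + 36). Derivative: d/ds[s/(s² + 36)] = [(s² + 36) - s·2s]/(s² + 36)² = (36 - s²)/(s² + 36)². So L{t·cos(6t)} = -F'(s) = (s² - 36)/(s² + 36)². Then L{5·t·cos(6t)} = 5·(s² - 36)/(s² + 36)²

Final answer: 5·(s² - 36)/(s² + 36)²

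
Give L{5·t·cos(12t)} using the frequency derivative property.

L{cos(12t)} = s/(s² + 144). Derivative: d/ds[s/(s² + 144)] = [(s² + 144) - s·2s]/(s² + 144)² = (144 - s²)/(s² + 144)². So L{t·cos(12t)} = -F'(s) = (s² - 144)/(s² + 144)². Then L{5·t·cos(12t)} = 5·(s² - 144)/(s² + 144)²

Final answer: 5·(s² - 144)/(s² + 144)²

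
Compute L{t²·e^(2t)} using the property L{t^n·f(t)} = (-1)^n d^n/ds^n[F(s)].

L{e^(2t)} = 1/(s-2). d/ds[1/(s-2)] = -1/(s-2)². d²/ds²[1/(s-2)] = 2/(s-2)³. So L{t²·e^(2t)} = (-1)² · 2/(s-2)³ = 2/(s-2)³

Final answer: 2/(s-2)³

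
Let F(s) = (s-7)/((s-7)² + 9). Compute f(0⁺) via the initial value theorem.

f(0⁺) = lim_{s→∞} sF(s) = lim_{s→∞} s(s-7)/((s-7)² + 9) = 1

Final answer: 1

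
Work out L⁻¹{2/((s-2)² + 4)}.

Form: b/((s-a)² + b²) → e^(at)sin(bt). With a=2, b=2

Final answer: e^(2t)·sin(2t)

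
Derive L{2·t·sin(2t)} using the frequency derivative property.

L{sin(2t)} = 2/(s² + 4). By L{t·f(t)} = -F'(s): -d/ds[2/(s² + 4)] = -(2)·(-2s)/(s² + 4)² = 4s/(s² + 4)². Then L{2·t·sin(2t)} = 2·4s/(s² + 4)² = 8s/(s² + 4)²

Final answer: 8s/(s² + 4)²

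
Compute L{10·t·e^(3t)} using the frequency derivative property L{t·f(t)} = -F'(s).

L{e^(3t)} = 1/(s-3). By frequency derivative: L{t·e^(3t)} = -d/ds[1/(s-3)] = -(-1)/(s-3)² = 1/(s-3)². Then L{10·t·e^(3t)} = 10·1/(s-3)² = 10/(s-3)²

Final answer: 10/(s-3)²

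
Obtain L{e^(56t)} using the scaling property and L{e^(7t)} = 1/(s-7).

Using L{f(at)} = (1/a)F(s/a) with a=8 and f(t) = e^(7t): L{e^(56t)} = (1/8) · 1/((s/8)-7) = (1/8) · 8/(s-56) = 1/(s-56)

Final answer: 1/(s-56)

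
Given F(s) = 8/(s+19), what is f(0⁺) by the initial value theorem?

f(0⁺) = lim_{s→∞} s·8/(s+19) = lim_{s→∞} 8s/(s+19) = 8

Final answer: 8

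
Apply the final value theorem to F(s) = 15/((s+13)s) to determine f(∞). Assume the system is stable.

f(∞) = lim_{s→0} sF(s) = lim_{s→0} 15/(s+13) = 15/13

Final answer: 15/13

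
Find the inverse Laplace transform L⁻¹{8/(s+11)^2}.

L⁻¹{n!/(s-a)^(n+1)} = t^n·e^(at) with n=1, a=-11. So L⁻¹{1/(s+11)^2} = t·e^(-11t), and L⁻¹{8/(s+11)^2} = (8/1)·t·e^(-11t) = 8·t·e^(-11t)

Final answer: 8·t·e^(-11t)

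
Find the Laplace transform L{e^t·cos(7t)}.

L{e^(at)·cos(ωt)} = (s-a)/((s-a)² + ω²), so L{e^t·cos(7t)} = (s-1)/((s-1)² + 49)

Final answer: (s-1)/((s-1)² + 49)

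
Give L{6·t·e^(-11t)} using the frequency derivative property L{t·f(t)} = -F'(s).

L{e^(-11t)} = 1/(s+11). By frequency derivative: L{t·e^(-11t)} = -d/ds[1/(s+11)] = -(-1)/(s+11)² = 1/(s+11)². Then L{6·t·e^(-11t)} = 6·1/(s+11)² = 6/(s+11)²

Final answer: 6/(s+11)²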